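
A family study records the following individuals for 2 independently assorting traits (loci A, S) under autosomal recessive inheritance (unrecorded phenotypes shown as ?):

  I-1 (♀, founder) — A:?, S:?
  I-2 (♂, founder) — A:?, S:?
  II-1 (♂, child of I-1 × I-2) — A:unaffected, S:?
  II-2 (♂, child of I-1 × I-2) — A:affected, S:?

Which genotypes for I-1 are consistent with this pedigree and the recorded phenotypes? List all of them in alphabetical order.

I-1 ∈ {Aa SS, Aa Ss, Aa ss, aa SS, aa Ss, aa ss}

A/I-1 ? ·: Aa|aa
A/I-2 ? ·: Aa|aa
A/II-1 un I-1×I-2: AA|Aa
A/II-2 aff I-1×I-2: aa
⇒ A over [I-1,I-2,II-1,II-2]: 4 consistent
S/I-1 ? ·: SS|Ss|ss
S/I-2 ? ·: SS|Ss|ss
S/II-1 ? I-1×I-2: SS|Ss|ss
S/II-2 ? I-1×I-2: SS|Ss|ss
⇒ S over [I-1,I-2,II-1,II-2]: 29 consistent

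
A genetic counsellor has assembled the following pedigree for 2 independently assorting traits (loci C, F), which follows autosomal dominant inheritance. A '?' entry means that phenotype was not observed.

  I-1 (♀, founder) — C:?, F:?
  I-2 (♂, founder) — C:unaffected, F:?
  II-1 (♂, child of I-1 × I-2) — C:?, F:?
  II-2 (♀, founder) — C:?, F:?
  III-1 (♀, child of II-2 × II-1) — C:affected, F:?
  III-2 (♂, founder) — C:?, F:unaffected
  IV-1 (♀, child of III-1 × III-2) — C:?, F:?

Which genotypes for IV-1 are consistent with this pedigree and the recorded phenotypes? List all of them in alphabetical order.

C/I-1 ? ·: cc|Cc|CC
C/I-2 un ·: cc
C/II-1 ? I-1×I-2: cc|Cc
C/II-2 ? ·: cc|Cc|CC
C/III-1 aff II-2×II-1: Cc|CC
C/III-2 ? ·: cc|Cc|CC
C/IV-1 ? III-1×III-2: cc|Cc|CC
⇒ C over [I-1,I-2,II-1,II-2,III-1,III-2,IV-1]: 86 consistent
F/I-1 ? ·: ff|Ff|FF
F/I-2 ? ·: ff|Ff|FF
F/II-1 ? I-1×I-2: ff|Ff|FF
F/II-2 ? ·: ff|Ff|FF
F/III-1 ? II-2×II-1: ff|Ff|FF
F/III-2 un ·: ff
F/IV-1 ? III-1×III-2: ff|Ff
⇒ F over [I-1,I-2,II-1,II-2,III-1,III-2,IV-1]: 118 consistent

IV-1 ∈ {CC Ff, CC ff, Cc Ff, Cc ff, cc Ff, cc ff}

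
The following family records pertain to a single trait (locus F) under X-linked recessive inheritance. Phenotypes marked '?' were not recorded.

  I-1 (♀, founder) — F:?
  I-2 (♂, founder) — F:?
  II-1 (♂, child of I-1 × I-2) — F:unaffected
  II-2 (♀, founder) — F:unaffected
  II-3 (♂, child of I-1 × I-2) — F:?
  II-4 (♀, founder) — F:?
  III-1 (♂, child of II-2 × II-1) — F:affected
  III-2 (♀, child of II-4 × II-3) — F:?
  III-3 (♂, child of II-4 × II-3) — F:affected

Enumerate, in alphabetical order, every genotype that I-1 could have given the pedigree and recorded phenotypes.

F/I-1 ? ·: X^FX^F|X^FX^f
F/I-2 ? ·: X^FY|X^fY
F/II-1 un I-1×I-2: X^FY
F/II-2 un ·: X^FX^f
F/II-3 ? I-1×I-2: X^FY|X^fY
F/II-4 ? ·: X^FX^f|X^fX^f
F/III-1 aff II-2×II-1: X^fY
F/III-2 ? II-4×II-3: X^FX^F|X^FX^f|X^fX^f
F/III-3 aff II-4×II-3: X^fY
⇒ F over [I-1,I-2,II-1,II-2,II-3,II-4,III-1,III-2,III-3]: 18 consistent

I-1 ∈ {X^FX^F, X^FX^f}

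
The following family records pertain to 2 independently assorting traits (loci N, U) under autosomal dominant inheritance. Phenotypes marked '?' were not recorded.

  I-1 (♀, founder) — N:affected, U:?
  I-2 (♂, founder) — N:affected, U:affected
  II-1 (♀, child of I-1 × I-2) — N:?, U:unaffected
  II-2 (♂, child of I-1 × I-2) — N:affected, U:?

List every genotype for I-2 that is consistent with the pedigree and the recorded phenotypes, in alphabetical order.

I-2 ∈ {NN Uu, Nn Uu}

N/I-1 aff ·: Nn|NN
N/I-2 aff ·: Nn|NN
N/II-1 ? I-1×I-2: nn|Nn|NN
N/II-2 aff I-1×I-2: Nn|NN
⇒ N over [I-1,I-2,II-1,II-2]: 15 consistent
U/I-1 ? ·: uu|Uu
U/I-2 aff ·: Uu
U/II-1 un I-1×I-2: uu
U/II-2 ? I-1×I-2: uu|Uu|UU
⇒ U over [I-1,I-2,II-1,II-2]: 5 consistent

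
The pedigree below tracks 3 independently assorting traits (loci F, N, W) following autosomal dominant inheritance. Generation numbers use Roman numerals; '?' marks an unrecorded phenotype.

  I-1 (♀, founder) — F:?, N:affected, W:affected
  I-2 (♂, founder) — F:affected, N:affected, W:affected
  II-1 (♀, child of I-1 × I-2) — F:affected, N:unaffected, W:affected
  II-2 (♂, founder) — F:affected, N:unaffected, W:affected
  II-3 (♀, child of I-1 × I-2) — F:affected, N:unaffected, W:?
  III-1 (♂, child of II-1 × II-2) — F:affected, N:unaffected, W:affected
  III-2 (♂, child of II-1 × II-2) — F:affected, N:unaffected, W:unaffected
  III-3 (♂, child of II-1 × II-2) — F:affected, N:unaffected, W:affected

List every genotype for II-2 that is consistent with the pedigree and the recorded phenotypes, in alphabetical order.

II-2 ∈ {FF nn Ww, Ff nn Ww}

F/I-1 ? ·: ff|Ff|FF
F/I-2 aff ·: Ff|FF
F/II-1 aff I-1×I-2: Ff|FF
F/II-2 aff ·: Ff|FF
F/II-3 aff I-1×I-2: Ff|FF
F/III-1 aff II-1×II-2: Ff|FF
F/III-2 aff II-1×II-2: Ff|FF
F/III-3 aff II-1×II-2: Ff|FF
⇒ F over [I-1,I-2,II-1,II-2,II-3,III-1,III-2,III-3]: 191 consistent
N/I-1 aff ·: Nn
N/I-2 aff ·: Nn
N/II-1 un I-1×I-2: nn
N/II-2 un ·: nn
N/II-3 un I-1×I-2: nn
N/III-1 un II-1×II-2: nn
N/III-2 un II-1×II-2: nn
N/III-3 un II-1×II-2: nn
⇒ N over [I-1,I-2,II-1,II-2,II-3,III-1,III-2,III-3]: 1 consistent
W/I-1 aff ·: Ww|WW
W/I-2 aff ·: Ww|WW
W/II-1 aff I-1×I-2: Ww
W/II-2 aff ·: Ww
W/II-3 ? I-1×I-2: ww|Ww|WW
W/III-1 aff II-1×II-2: Ww|WW
W/III-2 un II-1×II-2: ww
W/III-3 aff II-1×II-2: Ww|WW
⇒ W over [I-1,I-2,II-1,II-2,II-3,III-1,III-2,III-3]: 28 consistent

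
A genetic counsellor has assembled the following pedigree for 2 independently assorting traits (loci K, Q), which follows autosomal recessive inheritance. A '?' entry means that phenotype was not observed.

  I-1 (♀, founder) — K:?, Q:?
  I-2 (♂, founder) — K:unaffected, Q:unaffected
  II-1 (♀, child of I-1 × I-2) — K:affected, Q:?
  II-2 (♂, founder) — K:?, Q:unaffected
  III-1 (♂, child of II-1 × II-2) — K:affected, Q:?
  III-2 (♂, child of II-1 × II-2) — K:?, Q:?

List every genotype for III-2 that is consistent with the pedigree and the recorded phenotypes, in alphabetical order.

K/I-1 ? ·: Kk|kk
K/I-2 un ·: Kk
K/II-1 aff I-1×I-2: kk
K/II-2 ? ·: Kk|kk
K/III-1 aff II-1×II-2: kk
K/III-2 ? II-1×II-2: Kk|kk
⇒ K over [I-1,I-2,II-1,II-2,III-1,III-2]: 6 consistent
Q/I-1 ? ·: QQ|Qq|qq
Q/I-2 un ·: QQ|Qq
Q/II-1 ? I-1×I-2: QQ|Qq|qq
Q/II-2 un ·: QQ|Qq
Q/III-1 ? II-1×II-2: QQ|Qq|qq
Q/III-2 ? II-1×II-2: QQ|Qq|qq
⇒ Q over [I-1,I-2,II-1,II-2,III-1,III-2]: 95 consistent

III-2 ∈ {Kk QQ, Kk Qq, Kk qq, kk QQ, kk Qq, kk qq}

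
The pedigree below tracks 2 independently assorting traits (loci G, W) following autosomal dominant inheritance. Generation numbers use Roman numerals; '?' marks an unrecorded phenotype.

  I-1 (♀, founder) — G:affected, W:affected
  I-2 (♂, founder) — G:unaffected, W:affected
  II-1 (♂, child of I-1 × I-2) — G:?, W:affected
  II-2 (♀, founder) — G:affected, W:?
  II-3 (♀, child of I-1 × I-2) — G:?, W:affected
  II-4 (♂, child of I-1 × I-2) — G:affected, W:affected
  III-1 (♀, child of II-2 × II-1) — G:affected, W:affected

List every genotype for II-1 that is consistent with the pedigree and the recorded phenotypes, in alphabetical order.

II-1 ∈ {Gg WW, Gg Ww, gg WW, gg Ww}

G/I-1 aff ·: Gg|GG
G/I-2 un ·: gg
G/II-1 ? I-1×I-2: gg|Gg
G/II-2 aff ·: Gg|GG
G/II-3 ? I-1×I-2: gg|Gg
G/II-4 aff I-1×I-2: Gg
G/III-1 aff II-2×II-1: Gg|GG
⇒ G over [I-1,I-2,II-1,II-2,II-3,II-4,III-1]: 16 consistent
W/I-1 aff ·: Ww|WW
W/I-2 aff ·: Ww|WW
W/II-1 aff I-1×I-2: Ww|WW
W/II-2 ? ·: ww|Ww|WW
W/II-3 aff I-1×I-2: Ww|WW
W/II-4 aff I-1×I-2: Ww|WW
W/III-1 aff II-2×II-1: Ww|WW
⇒ W over [I-1,I-2,II-1,II-2,II-3,II-4,III-1]: 112 consistent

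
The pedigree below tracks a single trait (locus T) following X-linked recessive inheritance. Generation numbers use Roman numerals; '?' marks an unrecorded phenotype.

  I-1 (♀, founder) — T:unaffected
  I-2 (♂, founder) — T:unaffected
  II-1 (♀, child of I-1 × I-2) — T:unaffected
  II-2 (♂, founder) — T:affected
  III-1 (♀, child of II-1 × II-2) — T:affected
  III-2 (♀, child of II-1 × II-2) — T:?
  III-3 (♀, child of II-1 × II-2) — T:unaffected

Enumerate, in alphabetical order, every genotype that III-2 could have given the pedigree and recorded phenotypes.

III-2 ∈ {X^TX^t, X^tX^t}

T/I-1 un ·: X^TX^t
T/I-2 un ·: X^TY
T/II-1 un I-1×I-2: X^TX^t
T/II-2 aff ·: X^tY
T/III-1 aff II-1×II-2: X^tX^t
T/III-2 ? II-1×II-2: X^TX^t|X^tX^t
T/III-3 un II-1×II-2: X^TX^t
⇒ T over [I-1,I-2,II-1,II-2,III-1,III-2,III-3]: 2 consistent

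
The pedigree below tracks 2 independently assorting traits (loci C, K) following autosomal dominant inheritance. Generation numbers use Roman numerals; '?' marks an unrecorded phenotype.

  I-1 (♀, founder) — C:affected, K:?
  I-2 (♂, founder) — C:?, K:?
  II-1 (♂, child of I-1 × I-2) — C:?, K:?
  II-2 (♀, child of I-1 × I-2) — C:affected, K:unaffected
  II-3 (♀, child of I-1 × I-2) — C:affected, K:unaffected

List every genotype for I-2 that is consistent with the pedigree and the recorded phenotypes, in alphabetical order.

C/I-1 aff ·: Cc|CC
C/I-2 ? ·: cc|Cc|CC
C/II-1 ? I-1×I-2: cc|Cc|CC
C/II-2 aff I-1×I-2: Cc|CC
C/II-3 aff I-1×I-2: Cc|CC
⇒ C over [I-1,I-2,II-1,II-2,II-3]: 32 consistent
K/I-1 ? ·: kk|Kk
K/I-2 ? ·: kk|Kk
K/II-1 ? I-1×I-2: kk|Kk|KK
K/II-2 un I-1×I-2: kk
K/II-3 un I-1×I-2: kk
⇒ K over [I-1,I-2,II-1,II-2,II-3]: 8 consistent

I-2 ∈ {CC Kk, CC kk, Cc Kk, Cc kk, cc Kk, cc kk}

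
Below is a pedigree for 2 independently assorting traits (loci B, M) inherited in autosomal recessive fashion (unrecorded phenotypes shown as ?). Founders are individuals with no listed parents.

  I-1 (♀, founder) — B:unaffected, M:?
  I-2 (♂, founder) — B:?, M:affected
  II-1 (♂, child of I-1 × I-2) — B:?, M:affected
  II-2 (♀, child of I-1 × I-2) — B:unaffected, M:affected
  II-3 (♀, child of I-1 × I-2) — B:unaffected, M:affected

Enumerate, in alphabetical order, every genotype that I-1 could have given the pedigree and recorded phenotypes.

B/I-1 un ·: BB|Bb
B/I-2 ? ·: BB|Bb|bb
B/II-1 ? I-1×I-2: BB|Bb|bb
B/II-2 un I-1×I-2: BB|Bb
B/II-3 un I-1×I-2: BB|Bb
⇒ B over [I-1,I-2,II-1,II-2,II-3]: 32 consistent
M/I-1 ? ·: Mm|mm
M/I-2 aff ·: mm
M/II-1 aff I-1×I-2: mm
M/II-2 aff I-1×I-2: mm
M/II-3 aff I-1×I-2: mm
⇒ M over [I-1,I-2,II-1,II-2,II-3]: 2 consistent

I-1 ∈ {BB Mm, BB mm, Bb Mm, Bb mm}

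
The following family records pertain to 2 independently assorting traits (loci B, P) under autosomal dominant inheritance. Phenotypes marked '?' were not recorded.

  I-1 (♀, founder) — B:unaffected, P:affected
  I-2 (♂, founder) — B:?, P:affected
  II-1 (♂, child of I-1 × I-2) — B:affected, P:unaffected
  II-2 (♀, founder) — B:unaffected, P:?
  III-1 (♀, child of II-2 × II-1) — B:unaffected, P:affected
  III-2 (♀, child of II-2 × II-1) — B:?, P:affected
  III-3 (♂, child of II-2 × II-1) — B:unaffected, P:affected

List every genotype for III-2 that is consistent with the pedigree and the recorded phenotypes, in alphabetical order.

B/I-1 un ·: bb
B/I-2 ? ·: Bb|BB
B/II-1 aff I-1×I-2: Bb
B/II-2 un ·: bb
B/III-1 un II-2×II-1: bb
B/III-2 ? II-2×II-1: bb|Bb
B/III-3 un II-2×II-1: bb
⇒ B over [I-1,I-2,II-1,II-2,III-1,III-2,III-3]: 4 consistent
P/I-1 aff ·: Pp
P/I-2 aff ·: Pp
P/II-1 un I-1×I-2: pp
P/II-2 ? ·: Pp|PP
P/III-1 aff II-2×II-1: Pp
P/III-2 aff II-2×II-1: Pp
P/III-3 aff II-2×II-1: Pp
⇒ P over [I-1,I-2,II-1,II-2,III-1,III-2,III-3]: 2 consistent

III-2 ∈ {Bb Pp, bb Pp}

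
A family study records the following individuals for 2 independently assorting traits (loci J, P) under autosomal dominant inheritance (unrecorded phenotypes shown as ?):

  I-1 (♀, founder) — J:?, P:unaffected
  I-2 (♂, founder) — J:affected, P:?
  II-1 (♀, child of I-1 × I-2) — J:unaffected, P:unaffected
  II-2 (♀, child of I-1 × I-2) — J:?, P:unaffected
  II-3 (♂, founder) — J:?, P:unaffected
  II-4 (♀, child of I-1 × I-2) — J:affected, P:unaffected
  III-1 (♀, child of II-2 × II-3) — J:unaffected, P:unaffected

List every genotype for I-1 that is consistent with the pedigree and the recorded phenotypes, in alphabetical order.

I-1 ∈ {Jj pp, jj pp}

J/I-1 ? ·: jj|Jj
J/I-2 aff ·: Jj
J/II-1 un I-1×I-2: jj
J/II-2 ? I-1×I-2: jj|Jj
J/II-3 ? ·: jj|Jj
J/II-4 aff I-1×I-2: Jj|JJ
J/III-1 un II-2×II-3: jj
⇒ J over [I-1,I-2,II-1,II-2,II-3,II-4,III-1]: 12 consistent
P/I-1 un ·: pp
P/I-2 ? ·: pp|Pp
P/II-1 un I-1×I-2: pp
P/II-2 un I-1×I-2: pp
P/II-3 un ·: pp
P/II-4 un I-1×I-2: pp
P/III-1 un II-2×II-3: pp
⇒ P over [I-1,I-2,II-1,II-2,II-3,II-4,III-1]: 2 consistent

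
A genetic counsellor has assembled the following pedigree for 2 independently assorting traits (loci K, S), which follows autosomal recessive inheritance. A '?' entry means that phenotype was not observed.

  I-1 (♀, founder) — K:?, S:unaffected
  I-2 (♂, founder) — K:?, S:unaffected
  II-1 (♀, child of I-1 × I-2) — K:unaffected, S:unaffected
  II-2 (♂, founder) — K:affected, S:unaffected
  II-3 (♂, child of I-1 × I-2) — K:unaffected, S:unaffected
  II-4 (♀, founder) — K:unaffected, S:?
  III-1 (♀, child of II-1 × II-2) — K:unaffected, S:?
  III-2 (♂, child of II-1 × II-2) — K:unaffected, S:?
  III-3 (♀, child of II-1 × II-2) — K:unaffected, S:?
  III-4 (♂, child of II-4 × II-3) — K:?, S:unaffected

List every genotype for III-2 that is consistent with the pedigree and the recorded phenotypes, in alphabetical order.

K/I-1 ? ·: KK|Kk|kk
K/I-2 ? ·: KK|Kk|kk
K/II-1 un I-1×I-2: KK|Kk
K/II-2 aff ·: kk
K/II-3 un I-1×I-2: KK|Kk
K/II-4 un ·: KK|Kk
K/III-1 un II-1×II-2: Kk
K/III-2 un II-1×II-2: Kk
K/III-3 un II-1×II-2: Kk
K/III-4 ? II-4×II-3: KK|Kk|kk
⇒ K over [I-1,I-2,II-1,II-2,II-3,II-4,III-1,III-2,III-3,III-4]: 71 consistent
S/I-1 un ·: SS|Ss
S/I-2 un ·: SS|Ss
S/II-1 un I-1×I-2: SS|Ss
S/II-2 un ·: SS|Ss
S/II-3 un I-1×I-2: SS|Ss
S/II-4 ? ·: SS|Ss|ss
S/III-1 ? II-1×II-2: SS|Ss|ss
S/III-2 ? II-1×II-2: SS|Ss|ss
S/III-3 ? II-1×II-2: SS|Ss|ss
S/III-4 un II-4×II-3: SS|Ss
⇒ S over [I-1,I-2,II-1,II-2,II-3,II-4,III-1,III-2,III-3,III-4]: 1224 consistent

III-2 ∈ {Kk SS, Kk Ss, Kk ss}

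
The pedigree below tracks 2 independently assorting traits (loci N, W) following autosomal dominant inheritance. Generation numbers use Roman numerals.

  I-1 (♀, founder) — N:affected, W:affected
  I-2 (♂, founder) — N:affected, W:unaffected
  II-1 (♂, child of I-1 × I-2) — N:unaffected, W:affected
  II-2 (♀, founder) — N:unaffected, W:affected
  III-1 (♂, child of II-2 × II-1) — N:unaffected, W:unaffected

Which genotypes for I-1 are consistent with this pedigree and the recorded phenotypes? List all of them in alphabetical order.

I-1 ∈ {Nn WW, Nn Ww}

N/I-1 aff ·: Nn
N/I-2 aff ·: Nn
N/II-1 un I-1×I-2: nn
N/II-2 un ·: nn
N/III-1 un II-2×II-1: nn
⇒ N over [I-1,I-2,II-1,II-2,III-1]: 1 consistent
W/I-1 aff ·: Ww|WW
W/I-2 un ·: ww
W/II-1 aff I-1×I-2: Ww
W/II-2 aff ·: Ww
W/III-1 un II-2×II-1: ww
⇒ W over [I-1,I-2,II-1,II-2,III-1]: 2 consistent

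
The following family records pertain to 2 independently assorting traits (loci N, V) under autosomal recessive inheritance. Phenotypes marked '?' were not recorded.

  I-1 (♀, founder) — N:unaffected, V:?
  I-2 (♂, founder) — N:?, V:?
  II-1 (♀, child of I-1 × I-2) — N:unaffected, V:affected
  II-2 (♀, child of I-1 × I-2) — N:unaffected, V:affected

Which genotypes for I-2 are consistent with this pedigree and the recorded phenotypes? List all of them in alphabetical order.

I-2 ∈ {NN Vv, NN vv, Nn Vv, Nn vv, nn Vv, nn vv}

N/I-1 un ·: NN|Nn
N/I-2 ? ·: NN|Nn|nn
N/II-1 un I-1×I-2: NN|Nn
N/II-2 un I-1×I-2: NN|Nn
⇒ N over [I-1,I-2,II-1,II-2]: 15 consistent
V/I-1 ? ·: Vv|vv
V/I-2 ? ·: Vv|vv
V/II-1 aff I-1×I-2: vv
V/II-2 aff I-1×I-2: vv
⇒ V over [I-1,I-2,II-1,II-2]: 4 consistent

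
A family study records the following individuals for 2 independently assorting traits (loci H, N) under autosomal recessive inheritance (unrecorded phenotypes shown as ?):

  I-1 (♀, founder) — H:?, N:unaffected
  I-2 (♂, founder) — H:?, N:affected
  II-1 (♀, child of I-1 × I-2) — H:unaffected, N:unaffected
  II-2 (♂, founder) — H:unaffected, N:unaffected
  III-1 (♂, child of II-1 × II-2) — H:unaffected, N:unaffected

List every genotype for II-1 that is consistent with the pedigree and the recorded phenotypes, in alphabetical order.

H/I-1 ? ·: HH|Hh|hh
H/I-2 ? ·: HH|Hh|hh
H/II-1 un I-1×I-2: HH|Hh
H/II-2 un ·: HH|Hh
H/III-1 un II-1×II-2: HH|Hh
⇒ H over [I-1,I-2,II-1,II-2,III-1]: 40 consistent
N/I-1 un ·: NN|Nn
N/I-2 aff ·: nn
N/II-1 un I-1×I-2: Nn
N/II-2 un ·: NN|Nn
N/III-1 un II-1×II-2: NN|Nn
⇒ N over [I-1,I-2,II-1,II-2,III-1]: 8 consistent

II-1 ∈ {HH Nn, Hh Nn}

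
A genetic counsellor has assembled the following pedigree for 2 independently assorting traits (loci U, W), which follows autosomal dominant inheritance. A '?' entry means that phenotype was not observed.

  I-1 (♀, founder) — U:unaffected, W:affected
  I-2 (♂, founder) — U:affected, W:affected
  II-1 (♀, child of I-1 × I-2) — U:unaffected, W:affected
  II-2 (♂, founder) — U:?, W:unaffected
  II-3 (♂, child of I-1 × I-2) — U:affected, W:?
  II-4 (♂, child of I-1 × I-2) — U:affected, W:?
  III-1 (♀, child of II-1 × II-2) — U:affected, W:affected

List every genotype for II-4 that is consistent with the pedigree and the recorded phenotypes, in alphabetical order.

II-4 ∈ {Uu WW, Uu Ww, Uu ww}

U/I-1 un ·: uu
U/I-2 aff ·: Uu
U/II-1 un I-1×I-2: uu
U/II-2 ? ·: Uu|UU
U/II-3 aff I-1×I-2: Uu
U/II-4 aff I-1×I-2: Uu
U/III-1 aff II-1×II-2: Uu
⇒ U over [I-1,I-2,II-1,II-2,II-3,II-4,III-1]: 2 consistent
W/I-1 aff ·: Ww|WW
W/I-2 aff ·: Ww|WW
W/II-1 aff I-1×I-2: Ww|WW
W/II-2 un ·: ww
W/II-3 ? I-1×I-2: ww|Ww|WW
W/II-4 ? I-1×I-2: ww|Ww|WW
W/III-1 aff II-1×II-2: Ww
⇒ W over [I-1,I-2,II-1,II-2,II-3,II-4,III-1]: 35 consistent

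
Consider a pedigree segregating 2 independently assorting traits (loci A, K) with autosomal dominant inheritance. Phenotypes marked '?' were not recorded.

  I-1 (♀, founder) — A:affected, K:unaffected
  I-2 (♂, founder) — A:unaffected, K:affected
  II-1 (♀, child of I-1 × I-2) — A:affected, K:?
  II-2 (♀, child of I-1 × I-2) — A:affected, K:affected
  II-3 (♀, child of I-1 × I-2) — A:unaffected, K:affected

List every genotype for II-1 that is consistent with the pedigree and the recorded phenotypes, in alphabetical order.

II-1 ∈ {Aa Kk, Aa kk}

A/I-1 aff ·: Aa
A/I-2 un ·: aa
A/II-1 aff I-1×I-2: Aa
A/II-2 aff I-1×I-2: Aa
A/II-3 un I-1×I-2: aa
⇒ A over [I-1,I-2,II-1,II-2,II-3]: 1 consistent
K/I-1 un ·: kk
K/I-2 aff ·: Kk|KK
K/II-1 ? I-1×I-2: kk|Kk
K/II-2 aff I-1×I-2: Kk
K/II-3 aff I-1×I-2: Kk
⇒ K over [I-1,I-2,II-1,II-2,II-3]: 3 consistent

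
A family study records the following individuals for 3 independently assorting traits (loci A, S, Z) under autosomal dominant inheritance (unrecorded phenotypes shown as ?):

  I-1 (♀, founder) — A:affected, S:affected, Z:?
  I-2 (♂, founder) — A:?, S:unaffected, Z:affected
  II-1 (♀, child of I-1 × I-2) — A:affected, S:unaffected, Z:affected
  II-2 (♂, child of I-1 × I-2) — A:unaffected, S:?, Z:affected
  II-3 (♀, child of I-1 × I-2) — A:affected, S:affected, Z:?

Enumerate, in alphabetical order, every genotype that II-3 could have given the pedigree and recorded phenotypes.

II-3 ∈ {AA Ss ZZ, AA Ss Zz, AA Ss zz, Aa Ss ZZ, Aa Ss Zz, Aa Ss zz}

A/I-1 aff ·: Aa
A/I-2 ? ·: aa|Aa
A/II-1 aff I-1×I-2: Aa|AA
A/II-2 un I-1×I-2: aa
A/II-3 aff I-1×I-2: Aa|AA
⇒ A over [I-1,I-2,II-1,II-2,II-3]: 5 consistent
S/I-1 aff ·: Ss
S/I-2 un ·: ss
S/II-1 un I-1×I-2: ss
S/II-2 ? I-1×I-2: ss|Ss
S/II-3 aff I-1×I-2: Ss
⇒ S over [I-1,I-2,II-1,II-2,II-3]: 2 consistent
Z/I-1 ? ·: zz|Zz|ZZ
Z/I-2 aff ·: Zz|ZZ
Z/II-1 aff I-1×I-2: Zz|ZZ
Z/II-2 aff I-1×I-2: Zz|ZZ
Z/II-3 ? I-1×I-2: zz|Zz|ZZ
⇒ Z over [I-1,I-2,II-1,II-2,II-3]: 32 consistent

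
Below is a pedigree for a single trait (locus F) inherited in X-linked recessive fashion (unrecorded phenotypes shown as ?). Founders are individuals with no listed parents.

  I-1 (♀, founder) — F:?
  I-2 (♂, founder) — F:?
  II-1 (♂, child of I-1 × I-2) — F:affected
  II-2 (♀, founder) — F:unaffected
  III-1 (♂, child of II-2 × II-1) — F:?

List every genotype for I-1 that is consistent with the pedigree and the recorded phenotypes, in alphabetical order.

F/I-1 ? ·: X^FX^f|X^fX^f
F/I-2 ? ·: X^FY|X^fY
F/II-1 aff I-1×I-2: X^fY
F/II-2 un ·: X^FX^F|X^FX^f
F/III-1 ? II-2×II-1: X^FY|X^fY
⇒ F over [I-1,I-2,II-1,II-2,III-1]: 12 consistent

I-1 ∈ {X^FX^f, X^fX^f}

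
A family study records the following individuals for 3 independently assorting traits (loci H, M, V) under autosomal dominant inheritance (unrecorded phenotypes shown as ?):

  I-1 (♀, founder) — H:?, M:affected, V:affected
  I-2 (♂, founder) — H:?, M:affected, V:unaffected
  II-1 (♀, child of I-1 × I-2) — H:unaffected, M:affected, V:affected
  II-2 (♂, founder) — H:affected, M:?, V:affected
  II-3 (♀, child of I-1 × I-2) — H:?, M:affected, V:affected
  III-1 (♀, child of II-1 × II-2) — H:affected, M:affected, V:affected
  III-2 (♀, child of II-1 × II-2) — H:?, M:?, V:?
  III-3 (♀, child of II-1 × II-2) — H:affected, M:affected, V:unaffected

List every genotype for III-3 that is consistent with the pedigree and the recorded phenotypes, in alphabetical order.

III-3 ∈ {Hh MM vv, Hh Mm vv}

H/I-1 ? ·: hh|Hh
H/I-2 ? ·: hh|Hh
H/II-1 un I-1×I-2: hh
H/II-2 aff ·: Hh|HH
H/II-3 ? I-1×I-2: hh|Hh|HH
H/III-1 aff II-1×II-2: Hh
H/III-2 ? II-1×II-2: hh|Hh
H/III-3 aff II-1×II-2: Hh
⇒ H over [I-1,I-2,II-1,II-2,II-3,III-1,III-2,III-3]: 24 consistent
M/I-1 aff ·: Mm|MM
M/I-2 aff ·: Mm|MM
M/II-1 aff I-1×I-2: Mm|MM
M/II-2 ? ·: mm|Mm|MM
M/II-3 aff I-1×I-2: Mm|MM
M/III-1 aff II-1×II-2: Mm|MM
M/III-2 ? II-1×II-2: mm|Mm|MM
M/III-3 aff II-1×II-2: Mm|MM
⇒ M over [I-1,I-2,II-1,II-2,II-3,III-1,III-2,III-3]: 202 consistent
V/I-1 aff ·: Vv|VV
V/I-2 un ·: vv
V/II-1 aff I-1×I-2: Vv
V/II-2 aff ·: Vv
V/II-3 aff I-1×I-2: Vv
V/III-1 aff II-1×II-2: Vv|VV
V/III-2 ? II-1×II-2: vv|Vv|VV
V/III-3 un II-1×II-2: vv
⇒ V over [I-1,I-2,II-1,II-2,II-3,III-1,III-2,III-3]: 12 consistent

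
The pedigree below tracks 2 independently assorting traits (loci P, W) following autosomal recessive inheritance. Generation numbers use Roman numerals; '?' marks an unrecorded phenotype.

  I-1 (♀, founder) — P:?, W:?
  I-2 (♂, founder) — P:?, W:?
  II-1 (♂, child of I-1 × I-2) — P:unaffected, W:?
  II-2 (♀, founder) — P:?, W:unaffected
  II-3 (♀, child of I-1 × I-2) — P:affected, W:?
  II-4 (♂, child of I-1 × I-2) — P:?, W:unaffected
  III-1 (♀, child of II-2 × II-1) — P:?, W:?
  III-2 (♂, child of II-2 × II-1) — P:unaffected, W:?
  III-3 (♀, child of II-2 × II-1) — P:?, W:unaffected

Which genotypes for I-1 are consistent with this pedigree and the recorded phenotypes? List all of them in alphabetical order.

P/I-1 ? ·: Pp|pp
P/I-2 ? ·: Pp|pp
P/II-1 un I-1×I-2: PP|Pp
P/II-2 ? ·: PP|Pp|pp
P/II-3 aff I-1×I-2: pp
P/II-4 ? I-1×I-2: PP|Pp|pp
P/III-1 ? II-2×II-1: PP|Pp|pp
P/III-2 un II-2×II-1: PP|Pp
P/III-3 ? II-2×II-1: PP|Pp|pp
⇒ P over [I-1,I-2,II-1,II-2,II-3,II-4,III-1,III-2,III-3]: 240 consistent
W/I-1 ? ·: WW|Ww|ww
W/I-2 ? ·: WW|Ww|ww
W/II-1 ? I-1×I-2: WW|Ww|ww
W/II-2 un ·: WW|Ww
W/II-3 ? I-1×I-2: WW|Ww|ww
W/II-4 un I-1×I-2: WW|Ww
W/III-1 ? II-2×II-1: WW|Ww|ww
W/III-2 ? II-2×II-1: WW|Ww|ww
W/III-3 un II-2×II-1: WW|Ww
⇒ W over [I-1,I-2,II-1,II-2,II-3,II-4,III-1,III-2,III-3]: 705 consistent

I-1 ∈ {Pp WW, Pp Ww, Pp ww, pp WW, pp Ww, pp ww}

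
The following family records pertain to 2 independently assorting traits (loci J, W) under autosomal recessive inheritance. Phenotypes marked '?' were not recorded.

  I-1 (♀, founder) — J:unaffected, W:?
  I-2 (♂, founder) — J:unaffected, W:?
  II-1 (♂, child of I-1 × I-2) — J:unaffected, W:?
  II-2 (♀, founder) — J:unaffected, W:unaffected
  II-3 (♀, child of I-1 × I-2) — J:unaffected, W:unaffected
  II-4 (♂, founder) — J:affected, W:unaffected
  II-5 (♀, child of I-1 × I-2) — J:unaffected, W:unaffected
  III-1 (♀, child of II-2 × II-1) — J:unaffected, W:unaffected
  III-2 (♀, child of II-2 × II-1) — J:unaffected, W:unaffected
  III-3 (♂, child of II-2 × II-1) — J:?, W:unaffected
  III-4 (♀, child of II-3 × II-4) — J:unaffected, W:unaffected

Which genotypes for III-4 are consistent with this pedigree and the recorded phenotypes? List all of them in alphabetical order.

III-4 ∈ {Jj WW, Jj Ww}

J/I-1 un ·: JJ|Jj
J/I-2 un ·: JJ|Jj
J/II-1 un I-1×I-2: JJ|Jj
J/II-2 un ·: JJ|Jj
J/II-3 un I-1×I-2: JJ|Jj
J/II-4 aff ·: jj
J/II-5 un I-1×I-2: JJ|Jj
J/III-1 un II-2×II-1: JJ|Jj
J/III-2 un II-2×II-1: JJ|Jj
J/III-3 ? II-2×II-1: JJ|Jj|jj
J/III-4 un II-3×II-4: Jj
⇒ J over [I-1,I-2,II-1,II-2,II-3,II-4,II-5,III-1,III-2,III-3,III-4]: 357 consistent
W/I-1 ? ·: WW|Ww|ww
W/I-2 ? ·: WW|Ww|ww
W/II-1 ? I-1×I-2: WW|Ww|ww
W/II-2 un ·: WW|Ww
W/II-3 un I-1×I-2: WW|Ww
W/II-4 un ·: WW|Ww
W/II-5 un I-1×I-2: WW|Ww
W/III-1 un II-2×II-1: WW|Ww
W/III-2 un II-2×II-1: WW|Ww
W/III-3 un II-2×II-1: WW|Ww
W/III-4 un II-3×II-4: WW|Ww
⇒ W over [I-1,I-2,II-1,II-2,II-3,II-4,II-5,III-1,III-2,III-3,III-4]: 1377 consistent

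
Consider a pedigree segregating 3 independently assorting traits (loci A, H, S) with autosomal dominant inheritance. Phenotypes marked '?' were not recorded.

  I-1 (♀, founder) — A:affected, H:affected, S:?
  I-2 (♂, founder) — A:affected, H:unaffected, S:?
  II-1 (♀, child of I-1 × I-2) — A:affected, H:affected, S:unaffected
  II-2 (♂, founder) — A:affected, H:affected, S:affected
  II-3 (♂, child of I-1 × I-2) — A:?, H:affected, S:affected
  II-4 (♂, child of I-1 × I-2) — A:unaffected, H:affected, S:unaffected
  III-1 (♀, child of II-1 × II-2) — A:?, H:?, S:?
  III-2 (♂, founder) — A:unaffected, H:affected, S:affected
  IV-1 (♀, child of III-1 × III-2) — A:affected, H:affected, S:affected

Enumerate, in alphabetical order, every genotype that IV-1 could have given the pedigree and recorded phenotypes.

IV-1 ∈ {Aa HH SS, Aa HH Ss, Aa Hh SS, Aa Hh Ss}

A/I-1 aff ·: Aa
A/I-2 aff ·: Aa
A/II-1 aff I-1×I-2: Aa|AA
A/II-2 aff ·: Aa|AA
A/II-3 ? I-1×I-2: aa|Aa|AA
A/II-4 un I-1×I-2: aa
A/III-1 ? II-1×II-2: Aa|AA
A/III-2 un ·: aa
A/IV-1 aff III-1×III-2: Aa
⇒ A over [I-1,I-2,II-1,II-2,II-3,II-4,III-1,III-2,IV-1]: 21 consistent
H/I-1 aff ·: Hh|HH
H/I-2 un ·: hh
H/II-1 aff I-1×I-2: Hh
H/II-2 aff ·: Hh|HH
H/II-3 aff I-1×I-2: Hh
H/II-4 aff I-1×I-2: Hh
H/III-1 ? II-1×II-2: hh|Hh|HH
H/III-2 aff ·: Hh|HH
H/IV-1 aff III-1×III-2: Hh|HH
⇒ H over [I-1,I-2,II-1,II-2,II-3,II-4,III-1,III-2,IV-1]: 32 consistent
S/I-1 ? ·: ss|Ss
S/I-2 ? ·: ss|Ss
S/II-1 un I-1×I-2: ss
S/II-2 aff ·: Ss|SS
S/II-3 aff I-1×I-2: Ss|SS
S/II-4 un I-1×I-2: ss
S/III-1 ? II-1×II-2: ss|Ss
S/III-2 aff ·: Ss|SS
S/IV-1 aff III-1×III-2: Ss|SS
⇒ S over [I-1,I-2,II-1,II-2,II-3,II-4,III-1,III-2,IV-1]: 40 consistent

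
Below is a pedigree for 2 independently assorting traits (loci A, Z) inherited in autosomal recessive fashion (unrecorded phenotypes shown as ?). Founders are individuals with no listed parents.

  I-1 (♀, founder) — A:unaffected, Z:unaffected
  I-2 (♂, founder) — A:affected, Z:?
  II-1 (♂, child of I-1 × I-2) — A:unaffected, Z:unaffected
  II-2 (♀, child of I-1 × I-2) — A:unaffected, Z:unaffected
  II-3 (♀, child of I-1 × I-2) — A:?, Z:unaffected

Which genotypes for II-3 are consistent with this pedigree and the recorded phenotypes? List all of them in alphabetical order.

A/I-1 un ·: AA|Aa
A/I-2 aff ·: aa
A/II-1 un I-1×I-2: Aa
A/II-2 un I-1×I-2: Aa
A/II-3 ? I-1×I-2: Aa|aa
⇒ A over [I-1,I-2,II-1,II-2,II-3]: 3 consistent
Z/I-1 un ·: ZZ|Zz
Z/I-2 ? ·: ZZ|Zz|zz
Z/II-1 un I-1×I-2: ZZ|Zz
Z/II-2 un I-1×I-2: ZZ|Zz
Z/II-3 un I-1×I-2: ZZ|Zz
⇒ Z over [I-1,I-2,II-1,II-2,II-3]: 27 consistent

II-3 ∈ {Aa ZZ, Aa Zz, aa ZZ, aa Zz}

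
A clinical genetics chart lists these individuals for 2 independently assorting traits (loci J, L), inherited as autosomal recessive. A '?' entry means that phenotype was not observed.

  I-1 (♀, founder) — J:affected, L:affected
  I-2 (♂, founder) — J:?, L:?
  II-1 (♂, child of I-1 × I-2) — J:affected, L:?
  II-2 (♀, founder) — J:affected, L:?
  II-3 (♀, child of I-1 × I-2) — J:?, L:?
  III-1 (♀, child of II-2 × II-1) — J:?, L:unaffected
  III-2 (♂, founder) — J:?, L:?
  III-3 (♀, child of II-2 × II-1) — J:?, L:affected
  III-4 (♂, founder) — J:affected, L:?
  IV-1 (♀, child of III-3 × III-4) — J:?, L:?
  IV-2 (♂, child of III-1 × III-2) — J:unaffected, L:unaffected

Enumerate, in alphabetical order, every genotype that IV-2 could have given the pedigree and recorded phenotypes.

J/I-1 aff ·: jj
J/I-2 ? ·: Jj|jj
J/II-1 aff I-1×I-2: jj
J/II-2 aff ·: jj
J/II-3 ? I-1×I-2: Jj|jj
J/III-1 ? II-2×II-1: jj
J/III-2 ? ·: JJ|Jj
J/III-3 ? II-2×II-1: jj
J/III-4 aff ·: jj
J/IV-1 ? III-3×III-4: jj
J/IV-2 un III-1×III-2: Jj
⇒ J over [I-1,I-2,II-1,II-2,II-3,III-1,III-2,III-3,III-4,IV-1,IV-2]: 6 consistent
L/I-1 aff ·: ll
L/I-2 ? ·: LL|Ll|ll
L/II-1 ? I-1×I-2: Ll|ll
L/II-2 ? ·: Ll|ll
L/II-3 ? I-1×I-2: Ll|ll
L/III-1 un II-2×II-1: LL|Ll
L/III-2 ? ·: LL|Ll|ll
L/III-3 aff II-2×II-1: ll
L/III-4 ? ·: LL|Ll|ll
L/IV-1 ? III-3×III-4: Ll|ll
L/IV-2 un III-1×III-2: LL|Ll
⇒ L over [I-1,I-2,II-1,II-2,II-3,III-1,III-2,III-3,III-4,IV-1,IV-2]: 228 consistent

IV-2 ∈ {Jj LL, Jj Ll}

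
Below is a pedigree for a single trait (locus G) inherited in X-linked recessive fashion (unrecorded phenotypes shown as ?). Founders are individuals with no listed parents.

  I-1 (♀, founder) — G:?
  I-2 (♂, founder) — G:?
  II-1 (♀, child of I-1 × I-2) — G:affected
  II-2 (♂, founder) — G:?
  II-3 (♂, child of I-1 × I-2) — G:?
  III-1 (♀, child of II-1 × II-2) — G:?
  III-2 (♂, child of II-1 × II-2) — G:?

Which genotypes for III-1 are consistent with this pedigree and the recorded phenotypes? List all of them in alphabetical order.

G/I-1 ? ·: X^GX^g|X^gX^g
G/I-2 ? ·: X^gY
G/II-1 aff I-1×I-2: X^gX^g
G/II-2 ? ·: X^GY|X^gY
G/II-3 ? I-1×I-2: X^GY|X^gY
G/III-1 ? II-1×II-2: X^GX^g|X^gX^g
G/III-2 ? II-1×II-2: X^gY
⇒ G over [I-1,I-2,II-1,II-2,II-3,III-1,III-2]: 6 consistent

III-1 ∈ {X^GX^g, X^gX^g}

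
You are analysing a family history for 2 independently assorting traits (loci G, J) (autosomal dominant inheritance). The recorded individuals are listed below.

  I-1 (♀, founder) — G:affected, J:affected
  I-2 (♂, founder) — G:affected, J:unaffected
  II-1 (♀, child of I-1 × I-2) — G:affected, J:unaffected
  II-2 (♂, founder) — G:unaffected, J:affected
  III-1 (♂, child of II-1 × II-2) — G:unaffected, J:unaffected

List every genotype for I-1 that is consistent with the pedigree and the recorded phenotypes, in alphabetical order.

I-1 ∈ {GG Jj, Gg Jj}

G/I-1 aff ·: Gg|GG
G/I-2 aff ·: Gg|GG
G/II-1 aff I-1×I-2: Gg
G/II-2 un ·: gg
G/III-1 un II-1×II-2: gg
⇒ G over [I-1,I-2,II-1,II-2,III-1]: 3 consistent
J/I-1 aff ·: Jj
J/I-2 un ·: jj
J/II-1 un I-1×I-2: jj
J/II-2 aff ·: Jj
J/III-1 un II-1×II-2: jj
⇒ J over [I-1,I-2,II-1,II-2,III-1]: 1 consistent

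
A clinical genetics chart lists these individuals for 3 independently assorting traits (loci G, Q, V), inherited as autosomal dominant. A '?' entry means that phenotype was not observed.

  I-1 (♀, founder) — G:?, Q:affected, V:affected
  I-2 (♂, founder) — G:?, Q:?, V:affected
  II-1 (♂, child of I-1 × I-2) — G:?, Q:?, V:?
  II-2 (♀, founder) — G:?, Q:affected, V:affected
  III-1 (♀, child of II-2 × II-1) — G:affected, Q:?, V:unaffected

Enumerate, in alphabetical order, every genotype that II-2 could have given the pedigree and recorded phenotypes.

II-2 ∈ {GG QQ Vv, GG Qq Vv, Gg QQ Vv, Gg Qq Vv, gg QQ Vv, gg Qq Vv}

G/I-1 ? ·: gg|Gg|GG
G/I-2 ? ·: gg|Gg|GG
G/II-1 ? I-1×I-2: gg|Gg|GG
G/II-2 ? ·: gg|Gg|GG
G/III-1 aff II-2×II-1: Gg|GG
⇒ G over [I-1,I-2,II-1,II-2,III-1]: 59 consistent
Q/I-1 aff ·: Qq|QQ
Q/I-2 ? ·: qq|Qq|QQ
Q/II-1 ? I-1×I-2: qq|Qq|QQ
Q/II-2 aff ·: Qq|QQ
Q/III-1 ? II-2×II-1: qq|Qq|QQ
⇒ Q over [I-1,I-2,II-1,II-2,III-1]: 43 consistent
V/I-1 aff ·: Vv|VV
V/I-2 aff ·: Vv|VV
V/II-1 ? I-1×I-2: vv|Vv
V/II-2 aff ·: Vv
V/III-1 un II-2×II-1: vv
⇒ V over [I-1,I-2,II-1,II-2,III-1]: 4 consistent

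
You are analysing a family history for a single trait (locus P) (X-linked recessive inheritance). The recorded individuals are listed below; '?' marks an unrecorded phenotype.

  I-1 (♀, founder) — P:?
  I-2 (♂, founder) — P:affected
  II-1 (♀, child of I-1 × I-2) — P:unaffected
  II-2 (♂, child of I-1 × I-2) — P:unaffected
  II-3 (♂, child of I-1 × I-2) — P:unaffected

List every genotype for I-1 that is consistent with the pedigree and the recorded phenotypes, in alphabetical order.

I-1 ∈ {X^PX^P, X^PX^p}

P/I-1 ? ·: X^PX^P|X^PX^p
P/I-2 aff ·: X^pY
P/II-1 un I-1×I-2: X^PX^p
P/II-2 un I-1×I-2: X^PY
P/II-3 un I-1×I-2: X^PY
⇒ P over [I-1,I-2,II-1,II-2,II-3]: 2 consistent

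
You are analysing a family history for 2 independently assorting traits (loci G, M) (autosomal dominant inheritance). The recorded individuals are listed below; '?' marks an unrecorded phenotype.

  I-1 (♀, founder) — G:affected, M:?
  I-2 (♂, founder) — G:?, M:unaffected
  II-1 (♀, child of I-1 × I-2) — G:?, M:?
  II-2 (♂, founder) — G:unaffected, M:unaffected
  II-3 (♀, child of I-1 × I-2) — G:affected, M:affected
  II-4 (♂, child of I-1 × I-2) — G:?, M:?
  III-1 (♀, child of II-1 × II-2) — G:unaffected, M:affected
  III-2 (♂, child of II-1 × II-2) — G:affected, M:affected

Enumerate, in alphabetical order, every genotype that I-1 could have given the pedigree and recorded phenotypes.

I-1 ∈ {GG MM, GG Mm, Gg MM, Gg Mm}

G/I-1 aff ·: Gg|GG
G/I-2 ? ·: gg|Gg|GG
G/II-1 ? I-1×I-2: Gg
G/II-2 un ·: gg
G/II-3 aff I-1×I-2: Gg|GG
G/II-4 ? I-1×I-2: gg|Gg|GG
G/III-1 un II-1×II-2: gg
G/III-2 aff II-1×II-2: Gg
⇒ G over [I-1,I-2,II-1,II-2,II-3,II-4,III-1,III-2]: 17 consistent
M/I-1 ? ·: Mm|MM
M/I-2 un ·: mm
M/II-1 ? I-1×I-2: Mm
M/II-2 un ·: mm
M/II-3 aff I-1×I-2: Mm
M/II-4 ? I-1×I-2: mm|Mm
M/III-1 aff II-1×II-2: Mm
M/III-2 aff II-1×II-2: Mm
⇒ M over [I-1,I-2,II-1,II-2,II-3,II-4,III-1,III-2]: 3 consistent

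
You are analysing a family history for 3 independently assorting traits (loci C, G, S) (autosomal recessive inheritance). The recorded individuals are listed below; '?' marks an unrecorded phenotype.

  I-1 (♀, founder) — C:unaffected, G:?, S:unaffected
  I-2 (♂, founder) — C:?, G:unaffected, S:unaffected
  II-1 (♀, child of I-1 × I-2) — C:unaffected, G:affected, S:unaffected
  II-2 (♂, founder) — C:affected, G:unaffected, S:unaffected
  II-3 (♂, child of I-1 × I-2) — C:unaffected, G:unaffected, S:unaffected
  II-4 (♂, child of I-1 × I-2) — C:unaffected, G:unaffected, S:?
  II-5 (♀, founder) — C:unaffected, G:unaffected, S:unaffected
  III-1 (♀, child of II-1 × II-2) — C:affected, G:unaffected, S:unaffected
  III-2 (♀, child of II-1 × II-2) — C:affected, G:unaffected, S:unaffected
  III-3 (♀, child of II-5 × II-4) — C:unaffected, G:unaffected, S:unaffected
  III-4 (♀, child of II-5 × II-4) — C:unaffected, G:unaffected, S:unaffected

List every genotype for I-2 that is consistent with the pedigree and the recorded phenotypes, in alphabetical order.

C/I-1 un ·: CC|Cc
C/I-2 ? ·: CC|Cc|cc
C/II-1 un I-1×I-2: Cc
C/II-2 aff ·: cc
C/II-3 un I-1×I-2: CC|Cc
C/II-4 un I-1×I-2: CC|Cc
C/II-5 un ·: CC|Cc
C/III-1 aff II-1×II-2: cc
C/III-2 aff II-1×II-2: cc
C/III-3 un II-5×II-4: CC|Cc
C/III-4 un II-5×II-4: CC|Cc
⇒ C over [I-1,I-2,II-1,II-2,II-3,II-4,II-5,III-1,III-2,III-3,III-4]: 94 consistent
G/I-1 ? ·: Gg|gg
G/I-2 un ·: Gg
G/II-1 aff I-1×I-2: gg
G/II-2 un ·: GG|Gg
G/II-3 un I-1×I-2: GG|Gg
G/II-4 un I-1×I-2: GG|Gg
G/II-5 un ·: GG|Gg
G/III-1 un II-1×II-2: Gg
G/III-2 un II-1×II-2: Gg
G/III-3 un II-5×II-4: GG|Gg
G/III-4 un II-5×II-4: GG|Gg
⇒ G over [I-1,I-2,II-1,II-2,II-3,II-4,II-5,III-1,III-2,III-3,III-4]: 68 consistent
S/I-1 un ·: SS|Ss
S/I-2 un ·: SS|Ss
S/II-1 un I-1×I-2: SS|Ss
S/II-2 un ·: SS|Ss
S/II-3 un I-1×I-2: SS|Ss
S/II-4 ? I-1×I-2: SS|Ss|ss
S/II-5 un ·: SS|Ss
S/III-1 un II-1×II-2: SS|Ss
S/III-2 un II-1×II-2: SS|Ss
S/III-3 un II-5×II-4: SS|Ss
S/III-4 un II-5×II-4: SS|Ss
⇒ S over [I-1,I-2,II-1,II-2,II-3,II-4,II-5,III-1,III-2,III-3,III-4]: 1091 consistent

I-2 ∈ {CC Gg SS, CC Gg Ss, Cc Gg SS, Cc Gg Ss, cc Gg SS, cc Gg Ss}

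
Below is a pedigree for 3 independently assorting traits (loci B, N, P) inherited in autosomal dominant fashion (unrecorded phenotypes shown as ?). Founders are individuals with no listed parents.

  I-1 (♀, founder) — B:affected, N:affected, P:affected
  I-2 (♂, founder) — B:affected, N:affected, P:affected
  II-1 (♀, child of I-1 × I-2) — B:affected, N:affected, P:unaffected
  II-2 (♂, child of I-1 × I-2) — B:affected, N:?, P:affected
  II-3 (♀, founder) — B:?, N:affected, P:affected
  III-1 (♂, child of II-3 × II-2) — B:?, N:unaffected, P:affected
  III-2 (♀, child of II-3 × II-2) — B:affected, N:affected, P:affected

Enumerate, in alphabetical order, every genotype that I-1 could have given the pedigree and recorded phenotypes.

B/I-1 aff ·: Bb|BB
B/I-2 aff ·: Bb|BB
B/II-1 aff I-1×I-2: Bb|BB
B/II-2 aff I-1×I-2: Bb|BB
B/II-3 ? ·: bb|Bb|BB
B/III-1 ? II-3×II-2: bb|Bb|BB
B/III-2 aff II-3×II-2: Bb|BB
⇒ B over [I-1,I-2,II-1,II-2,II-3,III-1,III-2]: 114 consistent
N/I-1 aff ·: Nn|NN
N/I-2 aff ·: Nn|NN
N/II-1 aff I-1×I-2: Nn|NN
N/II-2 ? I-1×I-2: nn|Nn
N/II-3 aff ·: Nn
N/III-1 un II-3×II-2: nn
N/III-2 aff II-3×II-2: Nn|NN
⇒ N over [I-1,I-2,II-1,II-2,II-3,III-1,III-2]: 14 consistent
P/I-1 aff ·: Pp
P/I-2 aff ·: Pp
P/II-1 un I-1×I-2: pp
P/II-2 aff I-1×I-2: Pp|PP
P/II-3 aff ·: Pp|PP
P/III-1 aff II-3×II-2: Pp|PP
P/III-2 aff II-3×II-2: Pp|PP
⇒ P over [I-1,I-2,II-1,II-2,II-3,III-1,III-2]: 13 consistent

I-1 ∈ {BB NN Pp, BB Nn Pp, Bb NN Pp, Bb Nn Pp}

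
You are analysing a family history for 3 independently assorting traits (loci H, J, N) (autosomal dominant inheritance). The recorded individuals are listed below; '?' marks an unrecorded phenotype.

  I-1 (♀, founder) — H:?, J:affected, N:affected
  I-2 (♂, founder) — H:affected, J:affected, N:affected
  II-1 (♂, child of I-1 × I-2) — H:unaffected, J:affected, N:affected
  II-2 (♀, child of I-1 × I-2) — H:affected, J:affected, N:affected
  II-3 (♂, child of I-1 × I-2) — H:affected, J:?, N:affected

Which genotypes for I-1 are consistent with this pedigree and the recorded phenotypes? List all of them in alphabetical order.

H/I-1 ? ·: hh|Hh
H/I-2 aff ·: Hh
H/II-1 un I-1×I-2: hh
H/II-2 aff I-1×I-2: Hh|HH
H/II-3 aff I-1×I-2: Hh|HH
⇒ H over [I-1,I-2,II-1,II-2,II-3]: 5 consistent
J/I-1 aff ·: Jj|JJ
J/I-2 aff ·: Jj|JJ
J/II-1 aff I-1×I-2: Jj|JJ
J/II-2 aff I-1×I-2: Jj|JJ
J/II-3 ? I-1×I-2: jj|Jj|JJ
⇒ J over [I-1,I-2,II-1,II-2,II-3]: 29 consistent
N/I-1 aff ·: Nn|NN
N/I-2 aff ·: Nn|NN
N/II-1 aff I-1×I-2: Nn|NN
N/II-2 aff I-1×I-2: Nn|NN
N/II-3 aff I-1×I-2: Nn|NN
⇒ N over [I-1,I-2,II-1,II-2,II-3]: 25 consistent

I-1 ∈ {Hh JJ NN, Hh JJ Nn, Hh Jj NN, Hh Jj Nn, hh JJ NN, hh JJ Nn, hh Jj NN, hh Jj Nn}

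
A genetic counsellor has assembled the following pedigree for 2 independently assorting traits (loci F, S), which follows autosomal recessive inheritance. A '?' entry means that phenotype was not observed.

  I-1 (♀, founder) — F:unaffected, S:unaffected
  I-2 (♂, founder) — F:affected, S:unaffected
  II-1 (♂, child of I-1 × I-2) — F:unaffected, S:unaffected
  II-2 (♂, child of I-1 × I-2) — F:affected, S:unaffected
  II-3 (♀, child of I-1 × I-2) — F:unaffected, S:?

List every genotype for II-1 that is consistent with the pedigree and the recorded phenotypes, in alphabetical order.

II-1 ∈ {Ff SS, Ff Ss}

F/I-1 un ·: Ff
F/I-2 aff ·: ff
F/II-1 un I-1×I-2: Ff
F/II-2 aff I-1×I-2: ff
F/II-3 un I-1×I-2: Ff
⇒ F over [I-1,I-2,II-1,II-2,II-3]: 1 consistent
S/I-1 un ·: SS|Ss
S/I-2 un ·: SS|Ss
S/II-1 un I-1×I-2: SS|Ss
S/II-2 un I-1×I-2: SS|Ss
S/II-3 ? I-1×I-2: SS|Ss|ss
⇒ S over [I-1,I-2,II-1,II-2,II-3]: 29 consistent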